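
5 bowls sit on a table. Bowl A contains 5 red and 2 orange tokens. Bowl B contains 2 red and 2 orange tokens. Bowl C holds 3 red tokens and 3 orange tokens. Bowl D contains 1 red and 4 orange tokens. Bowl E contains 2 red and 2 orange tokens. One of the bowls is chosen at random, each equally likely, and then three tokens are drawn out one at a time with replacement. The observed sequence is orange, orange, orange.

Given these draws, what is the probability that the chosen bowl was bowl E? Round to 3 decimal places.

0.137

Under each hypothesis, the probability of the observed sequence is: P(data | bowl A) = (2/7)(2/7)(2/7) = 0.023324; P(data | bowl B) = (2/4)(2/4)(2/4) = 0.125; P(data | bowl C) = (3/6)(3/6)(3/6) = 0.125; P(data | bowl D) = (4/5)(4/5)(4/5) = 0.512; P(data | bowl E) = (2/4)(2/4)(2/4) = 0.125.
Multiplying each by its prior: 1/5 · 0.023324 = 0.0046647, 1/5 · 0.125 = 0.025, 1/5 · 0.125 = 0.025, 1/5 · 0.512 = 0.1024, 1/5 · 0.125 = 0.025; with total 0.18206.
Therefore the posterior P(bowl E | data) = (0.025) / (0.18206) = 0.13731.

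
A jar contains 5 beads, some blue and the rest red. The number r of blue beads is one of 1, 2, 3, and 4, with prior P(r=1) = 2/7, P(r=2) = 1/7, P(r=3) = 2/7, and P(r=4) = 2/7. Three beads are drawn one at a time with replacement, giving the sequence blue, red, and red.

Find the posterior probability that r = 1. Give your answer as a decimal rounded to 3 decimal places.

0.390

For each hypothesis, P(data | H) works out to: P(data | r = 1) = (1/5)(4/5)(4/5) = 16/125; P(data | r = 2) = (2/5)(3/5)(3/5) = 18/125; P(data | r = 3) = (3/5)(2/5)(2/5) = 12/125; P(data | r = 4) = (4/5)(1/5)(1/5) = 4/125.
Multiplying each by its prior: 2/7 · 16/125 = 32/875, 1/7 · 18/125 = 18/875, 2/7 · 12/125 = 24/875, 2/7 · 4/125 = 8/875; summing to 82/875.
Therefore the posterior P(r = 1 | data) = (32/875) / (82/875) = 16/41.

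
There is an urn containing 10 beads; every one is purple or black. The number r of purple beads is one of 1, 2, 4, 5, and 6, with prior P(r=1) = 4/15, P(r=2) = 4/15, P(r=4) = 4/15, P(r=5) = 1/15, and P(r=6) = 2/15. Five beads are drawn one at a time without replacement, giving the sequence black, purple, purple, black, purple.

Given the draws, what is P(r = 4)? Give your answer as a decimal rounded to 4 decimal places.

For each hypothesis, P(data | H) works out to: P(data | r = 1) = (9/10)(1/9)(0/8) = 0; P(data | r = 2) = (8/10)(2/9)(1/8)(7/7)(0/6) = 0; P(data | r = 4) = (6/10)(4/9)(3/8)(5/7)(2/6) = 0.02381; P(data | r = 5) = (5/10)(5/9)(4/8)(4/7)(3/6) = 0.039683; P(data | r = 6) = (4/10)(6/9)(5/8)(3/7)(4/6) = 0.047619.
Weighting by the prior gives 4/15 · 0 = 0, 4/15 · 0 = 0, 4/15 · 0.02381 = 0.0063492, 1/15 · 0.039683 = 0.0026455, 2/15 · 0.047619 = 0.0063492; summing to 0.015344.
Therefore the posterior P(r = 4 | data) = (0.0063492) / (0.015344) = 0.41379.

0.4138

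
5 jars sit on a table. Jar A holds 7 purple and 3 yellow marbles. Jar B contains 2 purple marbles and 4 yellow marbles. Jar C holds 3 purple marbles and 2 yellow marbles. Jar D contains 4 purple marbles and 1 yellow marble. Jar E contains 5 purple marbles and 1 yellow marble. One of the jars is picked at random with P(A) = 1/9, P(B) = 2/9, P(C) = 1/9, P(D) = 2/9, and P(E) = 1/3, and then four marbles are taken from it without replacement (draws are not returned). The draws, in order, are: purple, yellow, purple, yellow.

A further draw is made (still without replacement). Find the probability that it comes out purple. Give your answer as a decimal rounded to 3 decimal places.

0.500

Under each hypothesis, the probability of the observed sequence is: P(data | jar A) = (7/10)(3/9)(6/8)(2/7) = 1/20; P(data | jar B) = (2/6)(4/5)(1/4)(3/3) = 1/15; P(data | jar C) = (3/5)(2/4)(2/3)(1/2) = 1/10; P(data | jar D) = (4/5)(1/4)(3/3)(0/2) = 0; P(data | jar E) = (5/6)(1/5)(4/4)(0/3) = 0.
Multiplying each by its prior: 1/9 · 1/20 = 1/180, 2/9 · 1/15 = 2/135, 1/9 · 1/10 = 1/90, 2/9 · 0 = 0, 1/3 · 0 = 0; these sum to 17/540.
Dividing through by the total gives posterior P(jar A | data) = 3/17, P(jar B | data) = 8/17, P(jar C | data) = 6/17, P(jar D | data) = 0, P(jar E | data) = 0.
Averaging over the posterior, P(purple next | data) = (5/6)(3/17) + (0)(8/17) + (1)(6/17) = 1/2.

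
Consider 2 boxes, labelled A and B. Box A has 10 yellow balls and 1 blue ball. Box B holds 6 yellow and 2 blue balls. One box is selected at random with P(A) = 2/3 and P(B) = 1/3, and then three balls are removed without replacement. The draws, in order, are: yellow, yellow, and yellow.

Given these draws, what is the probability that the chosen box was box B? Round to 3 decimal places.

0.197

Under each hypothesis, the probability of the observed sequence is: P(data | box A) = (10/11)(9/10)(8/9) = 8/11; P(data | box B) = (6/8)(5/7)(4/6) = 5/14.
Multiplying each by its prior: 2/3 · 8/11 = 16/33, 1/3 · 5/14 = 5/42; these sum to 93/154.
By Bayes' rule, P(box B | data) = (5/42) / (93/154) = 55/279.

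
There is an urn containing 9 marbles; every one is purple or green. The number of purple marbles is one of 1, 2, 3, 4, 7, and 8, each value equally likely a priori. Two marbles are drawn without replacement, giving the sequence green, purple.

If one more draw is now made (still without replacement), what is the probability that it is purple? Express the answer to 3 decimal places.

0.436

Under each hypothesis, the probability of the observed sequence is: P(data | r = 1) = (8/9)(1/8) = 1/9; P(data | r = 2) = (7/9)(2/8) = 7/36; P(data | r = 3) = (6/9)(3/8) = 1/4; P(data | r = 4) = (5/9)(4/8) = 5/18; P(data | r = 7) = (2/9)(7/8) = 7/36; P(data | r = 8) = (1/9)(8/8) = 1/9.
Multiplying each by its prior: 1/6 · 1/9 = 1/54, 1/6 · 7/36 = 7/216, 1/6 · 1/4 = 1/24, 1/6 · 5/18 = 5/108, 1/6 · 7/36 = 7/216, 1/6 · 1/9 = 1/54; with total 41/216.
The posterior is then P(r = 1 | data) = 4/41, P(r = 2 | data) = 7/41, P(r = 3 | data) = 9/41, P(r = 4 | data) = 10/41, P(r = 7 | data) = 7/41, P(r = 8 | data) = 4/41.
So P(purple next | data) = Σ P(purple next | H) P(H | data) = (0)(4/41) + (1/7)(7/41) + (2/7)(9/41) + (3/7)(10/41) + (6/7)(7/41) + (1)(4/41) = 125/287.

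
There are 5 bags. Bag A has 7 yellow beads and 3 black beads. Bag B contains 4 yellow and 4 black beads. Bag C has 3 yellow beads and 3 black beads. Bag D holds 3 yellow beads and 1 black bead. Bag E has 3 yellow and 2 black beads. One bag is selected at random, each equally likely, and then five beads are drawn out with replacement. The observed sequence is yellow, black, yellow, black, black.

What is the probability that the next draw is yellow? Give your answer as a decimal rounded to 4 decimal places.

0.5664

For each hypothesis, P(data | H) works out to: P(data | bag A) = (7/10)(3/10)(7/10)(3/10)(3/10) = 0.01323; P(data | bag B) = (4/8)(4/8)(4/8)(4/8)(4/8) = 0.03125; P(data | bag C) = (3/6)(3/6)(3/6)(3/6)(3/6) = 0.03125; P(data | bag D) = (3/4)(1/4)(3/4)(1/4)(1/4) = 0.0087891; P(data | bag E) = (3/5)(2/5)(3/5)(2/5)(2/5) = 0.02304.
Weighting by the prior gives 1/5 · 0.01323 = 0.002646, 1/5 · 0.03125 = 0.00625, 1/5 · 0.03125 = 0.00625, 1/5 · 0.0087891 = 0.0017578, 1/5 · 0.02304 = 0.004608; summing to 0.021512.
Normalising, the posterior is P(bag A | data) = 0.123, P(bag B | data) = 0.29054, P(bag C | data) = 0.29054, P(bag D | data) = 0.081714, P(bag E | data) = 0.21421.
Averaging over the posterior, P(yellow next | data) = (7/10)(0.123) + (1/2)(0.29054) + (1/2)(0.29054) + (3/4)(0.081714) + (3/5)(0.21421) = 0.56645.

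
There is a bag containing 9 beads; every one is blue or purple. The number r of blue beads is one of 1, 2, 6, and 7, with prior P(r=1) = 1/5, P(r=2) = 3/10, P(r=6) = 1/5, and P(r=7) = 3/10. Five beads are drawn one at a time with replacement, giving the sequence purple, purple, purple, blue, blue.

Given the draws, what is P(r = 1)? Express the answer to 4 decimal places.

Under each hypothesis, the probability of the observed sequence is: P(data | r = 1) = (8/9)(8/9)(8/9)(1/9)(1/9) = 0.0086708; P(data | r = 2) = (7/9)(7/9)(7/9)(2/9)(2/9) = 0.023235; P(data | r = 6) = (3/9)(3/9)(3/9)(6/9)(6/9) = 0.016461; P(data | r = 7) = (2/9)(2/9)(2/9)(7/9)(7/9) = 0.0066386.
The prior-weighted likelihoods are 1/5 · 0.0086708 = 0.0017342, 3/10 · 0.023235 = 0.0069705, 1/5 · 0.016461 = 0.0032922, 3/10 · 0.0066386 = 0.0019916; summing to 0.013988.
So P(r = 1 | data) = (0.0017342) / (0.013988) = 0.12397.

0.1240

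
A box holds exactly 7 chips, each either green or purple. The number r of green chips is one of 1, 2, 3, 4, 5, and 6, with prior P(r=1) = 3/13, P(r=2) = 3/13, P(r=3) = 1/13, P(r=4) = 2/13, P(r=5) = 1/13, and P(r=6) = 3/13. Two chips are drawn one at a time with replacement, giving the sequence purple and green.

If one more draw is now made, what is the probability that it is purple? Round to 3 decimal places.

The likelihood of the observed sequence under each hypothesis: P(data | r = 1) = (6/7)(1/7) = 6/49; P(data | r = 2) = (5/7)(2/7) = 10/49; P(data | r = 3) = (4/7)(3/7) = 12/49; P(data | r = 4) = (3/7)(4/7) = 12/49; P(data | r = 5) = (2/7)(5/7) = 10/49; P(data | r = 6) = (1/7)(6/7) = 6/49.
The prior-weighted likelihoods are 3/13 · 6/49 = 18/637, 3/13 · 10/49 = 30/637, 1/13 · 12/49 = 12/637, 2/13 · 12/49 = 24/637, 1/13 · 10/49 = 10/637, 3/13 · 6/49 = 18/637; these sum to 16/91.
Normalising, the posterior is P(r = 1 | data) = 9/56, P(r = 2 | data) = 15/56, P(r = 3 | data) = 3/28, P(r = 4 | data) = 3/14, P(r = 5 | data) = 5/56, P(r = 6 | data) = 9/56.
So P(purple next | data) = Σ P(purple next | H) P(H | data) = (6/7)(9/56) + (5/7)(15/56) + (4/7)(3/28) + (3/7)(3/14) + (2/7)(5/56) + (1/7)(9/56) = 26/49.

0.531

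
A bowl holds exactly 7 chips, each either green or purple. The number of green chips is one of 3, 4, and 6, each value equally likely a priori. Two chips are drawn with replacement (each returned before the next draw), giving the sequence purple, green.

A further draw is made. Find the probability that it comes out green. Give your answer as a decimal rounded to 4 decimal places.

Compute the likelihood of the observed sequence for each case: P(data | r = 3) = (4/7)(3/7) = 12/49; P(data | r = 4) = (3/7)(4/7) = 12/49; P(data | r = 6) = (1/7)(6/7) = 6/49.
Multiplying each by its prior: 1/3 · 12/49 = 4/49, 1/3 · 12/49 = 4/49, 1/3 · 6/49 = 2/49; with total 10/49.
Dividing through by the total gives posterior P(r = 3 | data) = 2/5, P(r = 4 | data) = 2/5, P(r = 6 | data) = 1/5.
Averaging over the posterior, P(green next | data) = (3/7)(2/5) + (4/7)(2/5) + (6/7)(1/5) = 4/7.

0.5714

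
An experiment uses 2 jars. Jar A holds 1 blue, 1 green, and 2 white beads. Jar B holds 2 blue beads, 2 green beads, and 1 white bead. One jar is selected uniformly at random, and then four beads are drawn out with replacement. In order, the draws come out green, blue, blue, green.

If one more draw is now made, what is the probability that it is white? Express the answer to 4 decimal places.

0.2397

Compute the likelihood of the observed sequence for each case: P(data | jar A) = (1/4)(1/4)(1/4)(1/4) = 0.0039062; P(data | jar B) = (2/5)(2/5)(2/5)(2/5) = 0.0256.
The prior-weighted likelihoods are 1/2 · 0.0039062 = 0.0019531, 1/2 · 0.0256 = 0.0128; these sum to 0.014753.
The posterior is then P(jar A | data) = 0.13239, P(jar B | data) = 0.86761.
The predictive probability is P(white next | data) = (1/2)(0.13239) + (1/5)(0.86761) = 0.23972.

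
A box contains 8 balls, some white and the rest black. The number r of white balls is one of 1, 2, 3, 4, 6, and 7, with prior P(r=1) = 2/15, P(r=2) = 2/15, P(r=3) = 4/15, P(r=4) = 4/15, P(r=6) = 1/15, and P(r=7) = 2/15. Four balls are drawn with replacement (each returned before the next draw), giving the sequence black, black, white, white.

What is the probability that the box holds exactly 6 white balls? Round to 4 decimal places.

The likelihood of the observed sequence under each hypothesis: P(data | r = 1) = (7/8)(7/8)(1/8)(1/8) = 0.011963; P(data | r = 2) = (6/8)(6/8)(2/8)(2/8) = 0.035156; P(data | r = 3) = (5/8)(5/8)(3/8)(3/8) = 0.054932; P(data | r = 4) = (4/8)(4/8)(4/8)(4/8) = 0.0625; P(data | r = 6) = (2/8)(2/8)(6/8)(6/8) = 0.035156; P(data | r = 7) = (1/8)(1/8)(7/8)(7/8) = 0.011963.
Multiplying each by its prior: 2/15 · 0.011963 = 0.0015951, 2/15 · 0.035156 = 0.0046875, 4/15 · 0.054932 = 0.014648, 4/15 · 0.0625 = 0.016667, 1/15 · 0.035156 = 0.0023437, 2/15 · 0.011963 = 0.0015951; summing to 0.041536.
Therefore the posterior P(r = 6 | data) = (0.0023437) / (0.041536) = 0.056426.

0.0564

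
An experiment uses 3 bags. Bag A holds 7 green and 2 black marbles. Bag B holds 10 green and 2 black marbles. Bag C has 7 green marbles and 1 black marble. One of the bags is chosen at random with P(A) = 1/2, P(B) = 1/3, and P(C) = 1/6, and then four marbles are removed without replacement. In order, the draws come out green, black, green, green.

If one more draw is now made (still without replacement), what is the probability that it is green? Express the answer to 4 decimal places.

0.8551

Compute the likelihood of the observed sequence for each case: P(data | bag A) = (7/9)(2/8)(6/7)(5/6) = 5/36; P(data | bag B) = (10/12)(2/11)(9/10)(8/9) = 4/33; P(data | bag C) = (7/8)(1/7)(6/6)(5/5) = 1/8.
The prior-weighted likelihoods are 1/2 · 5/36 = 5/72, 1/3 · 4/33 = 4/99, 1/6 · 1/8 = 1/48; with total 23/176.
Normalising, the posterior is P(bag A | data) = 110/207, P(bag B | data) = 64/207, P(bag C | data) = 11/69.
So P(green next | data) = Σ P(green next | H) P(H | data) = (4/5)(110/207) + (7/8)(64/207) + (1)(11/69) = 59/69.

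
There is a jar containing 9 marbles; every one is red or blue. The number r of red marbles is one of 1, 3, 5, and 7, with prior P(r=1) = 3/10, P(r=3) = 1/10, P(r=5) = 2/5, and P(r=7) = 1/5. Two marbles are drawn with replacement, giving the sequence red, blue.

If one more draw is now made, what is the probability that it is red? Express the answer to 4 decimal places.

0.4993

The likelihood of the observed sequence under each hypothesis: P(data | r = 1) = (1/9)(8/9) = 8/81; P(data | r = 3) = (3/9)(6/9) = 2/9; P(data | r = 5) = (5/9)(4/9) = 20/81; P(data | r = 7) = (7/9)(2/9) = 14/81.
Weighting by the prior gives 3/10 · 8/81 = 4/135, 1/10 · 2/9 = 1/45, 2/5 · 20/81 = 8/81, 1/5 · 14/81 = 14/405; with total 5/27.
The posterior is then P(r = 1 | data) = 4/25, P(r = 3 | data) = 3/25, P(r = 5 | data) = 8/15, P(r = 7 | data) = 14/75.
So P(red next | data) = Σ P(red next | H) P(H | data) = (1/9)(4/25) + (1/3)(3/25) + (5/9)(8/15) + (7/9)(14/75) = 337/675.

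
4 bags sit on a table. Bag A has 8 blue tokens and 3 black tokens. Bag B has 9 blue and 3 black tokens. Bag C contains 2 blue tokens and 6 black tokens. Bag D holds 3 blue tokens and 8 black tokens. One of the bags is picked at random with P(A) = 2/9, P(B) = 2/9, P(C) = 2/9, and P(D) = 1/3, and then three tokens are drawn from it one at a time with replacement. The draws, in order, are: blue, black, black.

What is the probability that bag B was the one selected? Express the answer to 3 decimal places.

0.102

Compute the likelihood of the observed sequence for each case: P(data | bag A) = (8/11)(3/11)(3/11) = 0.054095; P(data | bag B) = (9/12)(3/12)(3/12) = 0.046875; P(data | bag C) = (2/8)(6/8)(6/8) = 0.14062; P(data | bag D) = (3/11)(8/11)(8/11) = 0.14425.
Multiplying each by its prior: 2/9 · 0.054095 = 0.012021, 2/9 · 0.046875 = 0.010417, 2/9 · 0.14062 = 0.03125, 1/3 · 0.14425 = 0.048084; with total 0.10177.
Hence P(bag B | data) = (0.010417) / (0.10177) = 0.10235.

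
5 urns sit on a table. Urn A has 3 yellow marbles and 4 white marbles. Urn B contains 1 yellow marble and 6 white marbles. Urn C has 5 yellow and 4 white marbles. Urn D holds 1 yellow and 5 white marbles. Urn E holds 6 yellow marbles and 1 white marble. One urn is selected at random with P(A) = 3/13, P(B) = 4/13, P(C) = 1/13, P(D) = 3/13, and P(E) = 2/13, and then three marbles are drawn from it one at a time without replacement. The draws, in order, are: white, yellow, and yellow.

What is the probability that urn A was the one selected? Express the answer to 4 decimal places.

0.4355

The likelihood of the observed sequence under each hypothesis: P(data | urn A) = (4/7)(3/6)(2/5) = 0.11429; P(data | urn B) = (6/7)(1/6)(0/5) = 0; P(data | urn C) = (4/9)(5/8)(4/7) = 0.15873; P(data | urn D) = (5/6)(1/5)(0/4) = 0; P(data | urn E) = (1/7)(6/6)(5/5) = 0.14286.
Multiplying each by its prior: 3/13 · 0.11429 = 0.026374, 4/13 · 0 = 0, 1/13 · 0.15873 = 0.01221, 3/13 · 0 = 0, 2/13 · 0.14286 = 0.021978; with total 0.060562.
Hence P(urn A | data) = (0.026374) / (0.060562) = 0.43548.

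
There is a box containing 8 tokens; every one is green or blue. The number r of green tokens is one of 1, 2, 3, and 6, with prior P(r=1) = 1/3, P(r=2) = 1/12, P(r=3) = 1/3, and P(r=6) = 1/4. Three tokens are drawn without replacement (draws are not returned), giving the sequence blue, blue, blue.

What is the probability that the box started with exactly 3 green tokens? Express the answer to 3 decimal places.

0.200

The likelihood of the observed sequence under each hypothesis: P(data | r = 1) = (7/8)(6/7)(5/6) = 5/8; P(data | r = 2) = (6/8)(5/7)(4/6) = 5/14; P(data | r = 3) = (5/8)(4/7)(3/6) = 5/28; P(data | r = 6) = (2/8)(1/7)(0/6) = 0.
The prior-weighted likelihoods are 1/3 · 5/8 = 5/24, 1/12 · 5/14 = 5/168, 1/3 · 5/28 = 5/84, 1/4 · 0 = 0; these sum to 25/84.
So P(r = 3 | data) = (5/84) / (25/84) = 1/5.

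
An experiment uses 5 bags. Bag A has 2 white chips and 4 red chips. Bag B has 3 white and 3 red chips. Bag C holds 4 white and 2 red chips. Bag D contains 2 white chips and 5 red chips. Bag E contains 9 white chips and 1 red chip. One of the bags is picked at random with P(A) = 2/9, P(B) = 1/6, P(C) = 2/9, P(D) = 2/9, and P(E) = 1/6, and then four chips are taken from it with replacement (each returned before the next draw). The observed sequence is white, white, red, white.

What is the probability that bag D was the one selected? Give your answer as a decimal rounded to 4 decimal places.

0.0689

For each hypothesis, P(data | H) works out to: P(data | bag A) = (2/6)(2/6)(4/6)(2/6) = 0.024691; P(data | bag B) = (3/6)(3/6)(3/6)(3/6) = 0.0625; P(data | bag C) = (4/6)(4/6)(2/6)(4/6) = 0.098765; P(data | bag D) = (2/7)(2/7)(5/7)(2/7) = 0.01666; P(data | bag E) = (9/10)(9/10)(1/10)(9/10) = 0.0729.
The prior-weighted likelihoods are 2/9 · 0.024691 = 0.005487, 1/6 · 0.0625 = 0.010417, 2/9 · 0.098765 = 0.021948, 2/9 · 0.01666 = 0.0037022, 1/6 · 0.0729 = 0.01215; summing to 0.053704.
Hence P(bag D | data) = (0.0037022) / (0.053704) = 0.068937.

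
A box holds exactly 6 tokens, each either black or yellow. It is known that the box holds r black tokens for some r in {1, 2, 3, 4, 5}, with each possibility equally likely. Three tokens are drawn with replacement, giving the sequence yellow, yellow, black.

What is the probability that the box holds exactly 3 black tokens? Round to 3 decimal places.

The likelihood of the observed sequence under each hypothesis: P(data | r = 1) = (5/6)(5/6)(1/6) = 25/216; P(data | r = 2) = (4/6)(4/6)(2/6) = 4/27; P(data | r = 3) = (3/6)(3/6)(3/6) = 1/8; P(data | r = 4) = (2/6)(2/6)(4/6) = 2/27; P(data | r = 5) = (1/6)(1/6)(5/6) = 5/216.
Multiplying each by its prior: 1/5 · 25/216 = 5/216, 1/5 · 4/27 = 4/135, 1/5 · 1/8 = 1/40, 1/5 · 2/27 = 2/135, 1/5 · 5/216 = 1/216; with total 7/72.
By Bayes' rule, P(r = 3 | data) = (1/40) / (7/72) = 9/35.

0.257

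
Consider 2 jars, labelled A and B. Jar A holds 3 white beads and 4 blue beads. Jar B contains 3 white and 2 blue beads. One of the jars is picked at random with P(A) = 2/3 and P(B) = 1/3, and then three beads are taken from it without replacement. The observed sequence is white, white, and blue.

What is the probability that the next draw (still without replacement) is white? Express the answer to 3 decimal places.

0.367

The likelihood of the observed sequence under each hypothesis: P(data | jar A) = (3/7)(2/6)(4/5) = 4/35; P(data | jar B) = (3/5)(2/4)(2/3) = 1/5.
The prior-weighted likelihoods are 2/3 · 4/35 = 8/105, 1/3 · 1/5 = 1/15; summing to 1/7.
Dividing through by the total gives posterior P(jar A | data) = 8/15, P(jar B | data) = 7/15.
So P(white next | data) = Σ P(white next | H) P(H | data) = (1/4)(8/15) + (1/2)(7/15) = 11/30.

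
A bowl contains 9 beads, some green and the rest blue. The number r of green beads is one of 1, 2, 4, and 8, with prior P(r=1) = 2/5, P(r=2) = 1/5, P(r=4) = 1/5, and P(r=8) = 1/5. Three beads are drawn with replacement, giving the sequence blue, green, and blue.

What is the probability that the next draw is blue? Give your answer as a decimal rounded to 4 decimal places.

The likelihood of the observed sequence under each hypothesis: P(data | r = 1) = (8/9)(1/9)(8/9) = 0.087791; P(data | r = 2) = (7/9)(2/9)(7/9) = 0.13443; P(data | r = 4) = (5/9)(4/9)(5/9) = 0.13717; P(data | r = 8) = (1/9)(8/9)(1/9) = 0.010974.
Weighting by the prior gives 2/5 · 0.087791 = 0.035117, 1/5 · 0.13443 = 0.026886, 1/5 · 0.13717 = 0.027435, 1/5 · 0.010974 = 0.0021948; summing to 0.091632.
Dividing through by the total gives posterior P(r = 1 | data) = 0.38323, P(r = 2 | data) = 0.29341, P(r = 4 | data) = 0.2994, P(r = 8 | data) = 0.023952.
Averaging over the posterior, P(blue next | data) = (8/9)(0.38323) + (7/9)(0.29341) + (5/9)(0.2994) + (1/9)(0.023952) = 0.73786.

0.7379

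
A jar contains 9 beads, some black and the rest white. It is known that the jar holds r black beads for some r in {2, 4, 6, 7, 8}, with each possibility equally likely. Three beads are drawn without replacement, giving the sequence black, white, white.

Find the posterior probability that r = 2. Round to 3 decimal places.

0.393

The likelihood of the observed sequence under each hypothesis: P(data | r = 2) = (2/9)(7/8)(6/7) = 0.16667; P(data | r = 4) = (4/9)(5/8)(4/7) = 0.15873; P(data | r = 6) = (6/9)(3/8)(2/7) = 0.071429; P(data | r = 7) = (7/9)(2/8)(1/7) = 0.027778; P(data | r = 8) = (8/9)(1/8)(0/7) = 0.
Multiplying each by its prior: 1/5 · 0.16667 = 0.033333, 1/5 · 0.15873 = 0.031746, 1/5 · 0.071429 = 0.014286, 1/5 · 0.027778 = 0.0055556, 1/5 · 0 = 0; with total 0.084921.
So P(r = 2 | data) = (0.033333) / (0.084921) = 0.39252.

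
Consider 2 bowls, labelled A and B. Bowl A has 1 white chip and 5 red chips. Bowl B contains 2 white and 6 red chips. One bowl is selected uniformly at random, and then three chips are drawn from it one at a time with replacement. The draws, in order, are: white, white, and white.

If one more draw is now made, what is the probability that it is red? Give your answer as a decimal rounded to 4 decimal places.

0.7690

Under each hypothesis, the probability of the observed sequence is: P(data | bowl A) = (1/6)(1/6)(1/6) = 0.0046296; P(data | bowl B) = (2/8)(2/8)(2/8) = 0.015625.
The prior-weighted likelihoods are 1/2 · 0.0046296 = 0.0023148, 1/2 · 0.015625 = 0.0078125; summing to 0.010127.
Dividing through by the total gives posterior P(bowl A | data) = 0.22857, P(bowl B | data) = 0.77143.
So P(red next | data) = Σ P(red next | H) P(H | data) = (5/6)(0.22857) + (3/4)(0.77143) = 0.76905.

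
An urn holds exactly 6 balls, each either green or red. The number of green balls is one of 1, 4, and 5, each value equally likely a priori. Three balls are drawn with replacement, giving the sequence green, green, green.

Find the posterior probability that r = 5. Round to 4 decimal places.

Under each hypothesis, the probability of the observed sequence is: P(data | r = 1) = (1/6)(1/6)(1/6) = 1/216; P(data | r = 4) = (4/6)(4/6)(4/6) = 8/27; P(data | r = 5) = (5/6)(5/6)(5/6) = 125/216.
Multiplying each by its prior: 1/3 · 1/216 = 1/648, 1/3 · 8/27 = 8/81, 1/3 · 125/216 = 125/648; these sum to 95/324.
Hence P(r = 5 | data) = (125/648) / (95/324) = 25/38.

0.6579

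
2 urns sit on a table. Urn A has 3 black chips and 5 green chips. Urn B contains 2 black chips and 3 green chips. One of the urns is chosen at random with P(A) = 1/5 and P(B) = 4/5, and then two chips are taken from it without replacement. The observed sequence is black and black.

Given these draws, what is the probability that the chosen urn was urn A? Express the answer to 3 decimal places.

Compute the likelihood of the observed sequence for each case: P(data | urn A) = (3/8)(2/7) = 3/28; P(data | urn B) = (2/5)(1/4) = 1/10.
Weighting by the prior gives 1/5 · 3/28 = 3/140, 4/5 · 1/10 = 2/25; summing to 71/700.
So P(urn A | data) = (3/140) / (71/700) = 15/71.

0.211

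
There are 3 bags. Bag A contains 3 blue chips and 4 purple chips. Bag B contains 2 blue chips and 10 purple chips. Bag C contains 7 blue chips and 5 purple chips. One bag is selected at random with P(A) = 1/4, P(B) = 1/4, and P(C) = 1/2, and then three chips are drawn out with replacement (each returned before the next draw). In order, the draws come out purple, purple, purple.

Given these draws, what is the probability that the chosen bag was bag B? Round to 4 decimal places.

Compute the likelihood of the observed sequence for each case: P(data | bag A) = (4/7)(4/7)(4/7) = 0.18659; P(data | bag B) = (10/12)(10/12)(10/12) = 0.5787; P(data | bag C) = (5/12)(5/12)(5/12) = 0.072338.
Multiplying each by its prior: 1/4 · 0.18659 = 0.046647, 1/4 · 0.5787 = 0.14468, 1/2 · 0.072338 = 0.036169; with total 0.22749.
By Bayes' rule, P(bag B | data) = (0.14468) / (0.22749) = 0.63596.

0.6360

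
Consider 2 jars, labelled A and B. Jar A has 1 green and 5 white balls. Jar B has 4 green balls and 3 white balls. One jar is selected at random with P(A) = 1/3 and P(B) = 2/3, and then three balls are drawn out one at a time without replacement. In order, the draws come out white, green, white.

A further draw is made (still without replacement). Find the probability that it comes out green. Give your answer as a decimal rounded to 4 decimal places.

0.4337

Compute the likelihood of the observed sequence for each case: P(data | jar A) = (5/6)(1/5)(4/4) = 1/6; P(data | jar B) = (3/7)(4/6)(2/5) = 4/35.
The prior-weighted likelihoods are 1/3 · 1/6 = 1/18, 2/3 · 4/35 = 8/105; these sum to 83/630.
The posterior is then P(jar A | data) = 35/83, P(jar B | data) = 48/83.
Averaging over the posterior, P(green next | data) = (0)(35/83) + (3/4)(48/83) = 36/83.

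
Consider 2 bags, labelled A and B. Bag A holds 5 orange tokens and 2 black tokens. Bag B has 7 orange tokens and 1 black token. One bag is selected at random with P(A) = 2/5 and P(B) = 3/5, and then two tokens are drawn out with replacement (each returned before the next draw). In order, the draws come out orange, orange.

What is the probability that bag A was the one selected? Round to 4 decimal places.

The likelihood of the observed sequence under each hypothesis: P(data | bag A) = (5/7)(5/7) = 0.5102; P(data | bag B) = (7/8)(7/8) = 0.76562.
The prior-weighted likelihoods are 2/5 · 0.5102 = 0.20408, 3/5 · 0.76562 = 0.45937; with total 0.66346.
By Bayes' rule, P(bag A | data) = (0.20408) / (0.66346) = 0.3076.

0.3076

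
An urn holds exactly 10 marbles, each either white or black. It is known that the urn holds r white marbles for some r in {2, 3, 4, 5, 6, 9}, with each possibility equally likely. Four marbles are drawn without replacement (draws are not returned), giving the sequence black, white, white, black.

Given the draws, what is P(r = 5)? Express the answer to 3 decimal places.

Under each hypothesis, the probability of the observed sequence is: P(data | r = 2) = (8/10)(2/9)(1/8)(7/7) = 0.022222; P(data | r = 3) = (7/10)(3/9)(2/8)(6/7) = 0.05; P(data | r = 4) = (6/10)(4/9)(3/8)(5/7) = 0.071429; P(data | r = 5) = (5/10)(5/9)(4/8)(4/7) = 0.079365; P(data | r = 6) = (4/10)(6/9)(5/8)(3/7) = 0.071429; P(data | r = 9) = (1/10)(9/9)(8/8)(0/7) = 0.
The prior-weighted likelihoods are 1/6 · 0.022222 = 0.0037037, 1/6 · 0.05 = 0.0083333, 1/6 · 0.071429 = 0.011905, 1/6 · 0.079365 = 0.013228, 1/6 · 0.071429 = 0.011905, 1/6 · 0 = 0; these sum to 0.049074.
Hence P(r = 5 | data) = (0.013228) / (0.049074) = 0.26954.

0.270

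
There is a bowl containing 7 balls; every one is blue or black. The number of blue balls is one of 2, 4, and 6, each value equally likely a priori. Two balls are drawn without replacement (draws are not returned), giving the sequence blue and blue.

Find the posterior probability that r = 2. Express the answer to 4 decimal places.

For each hypothesis, P(data | H) works out to: P(data | r = 2) = (2/7)(1/6) = 1/21; P(data | r = 4) = (4/7)(3/6) = 2/7; P(data | r = 6) = (6/7)(5/6) = 5/7.
Weighting by the prior gives 1/3 · 1/21 = 1/63, 1/3 · 2/7 = 2/21, 1/3 · 5/7 = 5/21; these sum to 22/63.
So P(r = 2 | data) = (1/63) / (22/63) = 1/22.

0.0455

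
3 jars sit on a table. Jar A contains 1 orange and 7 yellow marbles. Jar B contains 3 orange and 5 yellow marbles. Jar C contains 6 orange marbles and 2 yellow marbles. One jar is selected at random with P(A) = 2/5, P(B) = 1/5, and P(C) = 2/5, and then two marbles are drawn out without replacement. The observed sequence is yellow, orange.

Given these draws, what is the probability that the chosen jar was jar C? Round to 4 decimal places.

For each hypothesis, P(data | H) works out to: P(data | jar A) = (7/8)(1/7) = 1/8; P(data | jar B) = (5/8)(3/7) = 15/56; P(data | jar C) = (2/8)(6/7) = 3/14.
Weighting by the prior gives 2/5 · 1/8 = 1/20, 1/5 · 15/56 = 3/56, 2/5 · 3/14 = 3/35; these sum to 53/280.
By Bayes' rule, P(jar C | data) = (3/35) / (53/280) = 24/53.

0.4528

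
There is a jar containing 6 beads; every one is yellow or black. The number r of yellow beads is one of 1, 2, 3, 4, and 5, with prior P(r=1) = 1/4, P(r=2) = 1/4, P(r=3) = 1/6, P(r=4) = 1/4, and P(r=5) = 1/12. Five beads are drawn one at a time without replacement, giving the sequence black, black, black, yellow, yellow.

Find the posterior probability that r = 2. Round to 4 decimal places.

0.6667

For each hypothesis, P(data | H) works out to: P(data | r = 1) = (5/6)(4/5)(3/4)(1/3)(0/2) = 0; P(data | r = 2) = (4/6)(3/5)(2/4)(2/3)(1/2) = 1/15; P(data | r = 3) = (3/6)(2/5)(1/4)(3/3)(2/2) = 1/20; P(data | r = 4) = (2/6)(1/5)(0/4) = 0; P(data | r = 5) = (1/6)(0/5) = 0.
The prior-weighted likelihoods are 1/4 · 0 = 0, 1/4 · 1/15 = 1/60, 1/6 · 1/20 = 1/120, 1/4 · 0 = 0, 1/12 · 0 = 0; these sum to 1/40.
Hence P(r = 2 | data) = (1/60) / (1/40) = 2/3.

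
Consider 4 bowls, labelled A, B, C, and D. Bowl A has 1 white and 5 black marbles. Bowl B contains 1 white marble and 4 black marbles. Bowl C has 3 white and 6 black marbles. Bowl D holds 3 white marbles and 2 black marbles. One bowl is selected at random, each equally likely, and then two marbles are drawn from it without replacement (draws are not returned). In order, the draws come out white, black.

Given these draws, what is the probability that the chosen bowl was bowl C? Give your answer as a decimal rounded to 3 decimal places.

Compute the likelihood of the observed sequence for each case: P(data | bowl A) = (1/6)(5/5) = 1/6; P(data | bowl B) = (1/5)(4/4) = 1/5; P(data | bowl C) = (3/9)(6/8) = 1/4; P(data | bowl D) = (3/5)(2/4) = 3/10.
Multiplying each by its prior: 1/4 · 1/6 = 1/24, 1/4 · 1/5 = 1/20, 1/4 · 1/4 = 1/16, 1/4 · 3/10 = 3/40; with total 11/48.
By Bayes' rule, P(bowl C | data) = (1/16) / (11/48) = 3/11.

0.273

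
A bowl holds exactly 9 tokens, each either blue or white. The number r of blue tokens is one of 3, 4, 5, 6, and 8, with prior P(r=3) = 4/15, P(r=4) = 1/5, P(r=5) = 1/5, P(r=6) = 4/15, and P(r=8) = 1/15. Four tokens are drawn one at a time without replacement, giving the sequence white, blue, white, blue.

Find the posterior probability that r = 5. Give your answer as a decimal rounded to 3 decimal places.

The likelihood of the observed sequence under each hypothesis: P(data | r = 3) = (6/9)(3/8)(5/7)(2/6) = 5/84; P(data | r = 4) = (5/9)(4/8)(4/7)(3/6) = 5/63; P(data | r = 5) = (4/9)(5/8)(3/7)(4/6) = 5/63; P(data | r = 6) = (3/9)(6/8)(2/7)(5/6) = 5/84; P(data | r = 8) = (1/9)(8/8)(0/7) = 0.
The prior-weighted likelihoods are 4/15 · 5/84 = 1/63, 1/5 · 5/63 = 1/63, 1/5 · 5/63 = 1/63, 4/15 · 5/84 = 1/63, 1/15 · 0 = 0; with total 4/63.
So P(r = 5 | data) = (1/63) / (4/63) = 1/4.

0.250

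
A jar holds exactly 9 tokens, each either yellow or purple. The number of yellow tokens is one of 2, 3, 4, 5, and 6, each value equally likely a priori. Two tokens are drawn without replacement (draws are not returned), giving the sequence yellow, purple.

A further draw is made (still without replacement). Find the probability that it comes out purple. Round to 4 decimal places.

0.5556

For each hypothesis, P(data | H) works out to: P(data | r = 2) = (2/9)(7/8) = 7/36; P(data | r = 3) = (3/9)(6/8) = 1/4; P(data | r = 4) = (4/9)(5/8) = 5/18; P(data | r = 5) = (5/9)(4/8) = 5/18; P(data | r = 6) = (6/9)(3/8) = 1/4.
The prior-weighted likelihoods are 1/5 · 7/36 = 7/180, 1/5 · 1/4 = 1/20, 1/5 · 5/18 = 1/18, 1/5 · 5/18 = 1/18, 1/5 · 1/4 = 1/20; with total 1/4.
Normalising, the posterior is P(r = 2 | data) = 7/45, P(r = 3 | data) = 1/5, P(r = 4 | data) = 2/9, P(r = 5 | data) = 2/9, P(r = 6 | data) = 1/5.
The predictive probability is P(purple next | data) = (6/7)(7/45) + (5/7)(1/5) + (4/7)(2/9) + (3/7)(2/9) + (2/7)(1/5) = 5/9.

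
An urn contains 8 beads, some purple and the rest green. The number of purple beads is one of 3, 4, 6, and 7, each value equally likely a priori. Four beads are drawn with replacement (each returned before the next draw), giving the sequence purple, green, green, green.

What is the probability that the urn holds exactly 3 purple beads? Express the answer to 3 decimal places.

0.547

Under each hypothesis, the probability of the observed sequence is: P(data | r = 3) = (3/8)(5/8)(5/8)(5/8) = 0.091553; P(data | r = 4) = (4/8)(4/8)(4/8)(4/8) = 0.0625; P(data | r = 6) = (6/8)(2/8)(2/8)(2/8) = 0.011719; P(data | r = 7) = (7/8)(1/8)(1/8)(1/8) = 0.001709.
The prior-weighted likelihoods are 1/4 · 0.091553 = 0.022888, 1/4 · 0.0625 = 0.015625, 1/4 · 0.011719 = 0.0029297, 1/4 · 0.001709 = 0.00042725; with total 0.04187.
By Bayes' rule, P(r = 3 | data) = (0.022888) / (0.04187) = 0.54665.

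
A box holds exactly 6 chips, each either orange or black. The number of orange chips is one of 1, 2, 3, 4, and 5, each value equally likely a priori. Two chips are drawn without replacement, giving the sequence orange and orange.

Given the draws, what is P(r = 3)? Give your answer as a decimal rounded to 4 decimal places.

0.1500

Compute the likelihood of the observed sequence for each case: P(data | r = 1) = (1/6)(0/5) = 0; P(data | r = 2) = (2/6)(1/5) = 1/15; P(data | r = 3) = (3/6)(2/5) = 1/5; P(data | r = 4) = (4/6)(3/5) = 2/5; P(data | r = 5) = (5/6)(4/5) = 2/3.
Weighting by the prior gives 1/5 · 0 = 0, 1/5 · 1/15 = 1/75, 1/5 · 1/5 = 1/25, 1/5 · 2/5 = 2/25, 1/5 · 2/3 = 2/15; these sum to 4/15.
Hence P(r = 3 | data) = (1/25) / (4/15) = 3/20.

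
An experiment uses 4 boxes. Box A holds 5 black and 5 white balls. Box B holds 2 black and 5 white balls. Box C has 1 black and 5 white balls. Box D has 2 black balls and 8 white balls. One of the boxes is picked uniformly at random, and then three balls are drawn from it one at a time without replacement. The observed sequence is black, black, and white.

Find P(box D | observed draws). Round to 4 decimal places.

The likelihood of the observed sequence under each hypothesis: P(data | box A) = (5/10)(4/9)(5/8) = 0.13889; P(data | box B) = (2/7)(1/6)(5/5) = 0.047619; P(data | box C) = (1/6)(0/5) = 0; P(data | box D) = (2/10)(1/9)(8/8) = 0.022222.
The prior-weighted likelihoods are 1/4 · 0.13889 = 0.034722, 1/4 · 0.047619 = 0.011905, 1/4 · 0 = 0, 1/4 · 0.022222 = 0.0055556; with total 0.052183.
So P(box D | data) = (0.0055556) / (0.052183) = 0.10646.

0.1065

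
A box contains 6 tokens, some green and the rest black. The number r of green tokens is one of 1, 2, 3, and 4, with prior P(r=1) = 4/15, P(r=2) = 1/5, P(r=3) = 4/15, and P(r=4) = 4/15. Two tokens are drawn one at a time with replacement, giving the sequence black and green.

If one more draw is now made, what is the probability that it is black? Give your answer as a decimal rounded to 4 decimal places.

Under each hypothesis, the probability of the observed sequence is: P(data | r = 1) = (5/6)(1/6) = 5/36; P(data | r = 2) = (4/6)(2/6) = 2/9; P(data | r = 3) = (3/6)(3/6) = 1/4; P(data | r = 4) = (2/6)(4/6) = 2/9.
Weighting by the prior gives 4/15 · 5/36 = 1/27, 1/5 · 2/9 = 2/45, 4/15 · 1/4 = 1/15, 4/15 · 2/9 = 8/135; these sum to 28/135.
Dividing through by the total gives posterior P(r = 1 | data) = 5/28, P(r = 2 | data) = 3/14, P(r = 3 | data) = 9/28, P(r = 4 | data) = 2/7.
So P(black next | data) = Σ P(black next | H) P(H | data) = (5/6)(5/28) + (2/3)(3/14) + (1/2)(9/28) + (1/3)(2/7) = 23/42.

0.5476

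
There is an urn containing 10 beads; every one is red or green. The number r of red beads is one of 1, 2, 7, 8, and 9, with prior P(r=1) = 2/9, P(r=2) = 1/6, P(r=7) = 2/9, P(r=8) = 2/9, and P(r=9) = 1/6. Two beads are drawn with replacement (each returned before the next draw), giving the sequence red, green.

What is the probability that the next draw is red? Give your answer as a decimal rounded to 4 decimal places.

The likelihood of the observed sequence under each hypothesis: P(data | r = 1) = (1/10)(9/10) = 0.09; P(data | r = 2) = (2/10)(8/10) = 0.16; P(data | r = 7) = (7/10)(3/10) = 0.21; P(data | r = 8) = (8/10)(2/10) = 0.16; P(data | r = 9) = (9/10)(1/10) = 0.09.
Weighting by the prior gives 2/9 · 0.09 = 0.02, 1/6 · 0.16 = 0.026667, 2/9 · 0.21 = 0.046667, 2/9 · 0.16 = 0.035556, 1/6 · 0.09 = 0.015; these sum to 0.14389.
Dividing through by the total gives posterior P(r = 1 | data) = 0.139, P(r = 2 | data) = 0.18533, P(r = 7 | data) = 0.32432, P(r = 8 | data) = 0.2471, P(r = 9 | data) = 0.10425.
The predictive probability is P(red next | data) = (1/10)(0.139) + (1/5)(0.18533) + (7/10)(0.32432) + (4/5)(0.2471) + (9/10)(0.10425) = 0.5695.

0.5695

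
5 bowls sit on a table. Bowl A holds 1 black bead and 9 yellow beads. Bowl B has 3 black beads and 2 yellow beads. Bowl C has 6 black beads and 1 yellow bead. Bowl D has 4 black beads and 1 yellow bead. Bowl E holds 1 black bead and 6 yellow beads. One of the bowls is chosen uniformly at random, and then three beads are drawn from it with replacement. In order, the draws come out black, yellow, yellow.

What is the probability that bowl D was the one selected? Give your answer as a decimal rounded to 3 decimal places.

0.097

The likelihood of the observed sequence under each hypothesis: P(data | bowl A) = (1/10)(9/10)(9/10) = 0.081; P(data | bowl B) = (3/5)(2/5)(2/5) = 0.096; P(data | bowl C) = (6/7)(1/7)(1/7) = 0.017493; P(data | bowl D) = (4/5)(1/5)(1/5) = 0.032; P(data | bowl E) = (1/7)(6/7)(6/7) = 0.10496.
The prior-weighted likelihoods are 1/5 · 0.081 = 0.0162, 1/5 · 0.096 = 0.0192, 1/5 · 0.017493 = 0.0034985, 1/5 · 0.032 = 0.0064, 1/5 · 0.10496 = 0.020991; with total 0.06629.
Hence P(bowl D | data) = (0.0064) / (0.06629) = 0.096546.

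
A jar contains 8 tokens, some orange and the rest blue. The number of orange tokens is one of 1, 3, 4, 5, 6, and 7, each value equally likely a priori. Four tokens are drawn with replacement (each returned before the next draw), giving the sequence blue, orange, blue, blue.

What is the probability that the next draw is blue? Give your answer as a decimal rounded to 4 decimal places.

The likelihood of the observed sequence under each hypothesis: P(data | r = 1) = (7/8)(1/8)(7/8)(7/8) = 0.08374; P(data | r = 3) = (5/8)(3/8)(5/8)(5/8) = 0.091553; P(data | r = 4) = (4/8)(4/8)(4/8)(4/8) = 0.0625; P(data | r = 5) = (3/8)(5/8)(3/8)(3/8) = 0.032959; P(data | r = 6) = (2/8)(6/8)(2/8)(2/8) = 0.011719; P(data | r = 7) = (1/8)(7/8)(1/8)(1/8) = 0.001709.
Weighting by the prior gives 1/6 · 0.08374 = 0.013957, 1/6 · 0.091553 = 0.015259, 1/6 · 0.0625 = 0.010417, 1/6 · 0.032959 = 0.0054932, 1/6 · 0.011719 = 0.0019531, 1/6 · 0.001709 = 0.00028483; with total 0.047363.
The posterior is then P(r = 1 | data) = 0.29467, P(r = 3 | data) = 0.32216, P(r = 4 | data) = 0.21993, P(r = 5 | data) = 0.11598, P(r = 6 | data) = 0.041237, P(r = 7 | data) = 0.0060137.
Averaging over the posterior, P(blue next | data) = (7/8)(0.29467) + (5/8)(0.32216) + (1/2)(0.21993) + (3/8)(0.11598) + (1/4)(0.041237) + (1/8)(0.0060137) = 0.62371.

0.6237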